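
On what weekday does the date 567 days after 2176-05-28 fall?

Tuesday

First find the weekday of May 28, 2176. Doomsday rule: the anchor day for the 2100s is Sunday. For year 76: 76÷12 = 6 r 4, and 4÷4 = 1, so 6+4+1 = 11.
Sunday + 11 ≡ Thursday — that's 2176's doomsday.
In May the doomsday date is May 9.
May 28 is 19 days after May 9; 19 mod 7 = 5, so Thursday + 5 = Tuesday.
567 mod 7 = 0, so 567 days after a Tuesday is Tuesday + 0 = Tuesday.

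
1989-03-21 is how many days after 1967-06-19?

7946

Jun 19, 1967 → Jun 19, 1968: 366 days (Feb 29, 1968 is in that span).
Jun 19, 1968 → Jun 19, 1969: 365 days.
Jun 19, 1969 → Jun 19, 1970: 365 days.
Jun 19, 1970 → Jun 19, 1971: 365 days.
Jun 19, 1971 → Jun 19, 1972: 366 days (Feb 29, 1972 is in that span).
Jun 19, 1972 → Jun 19, 1973: 365 days.
Jun 19, 1973 → Jun 19, 1974: 365 days.
Jun 19, 1974 → Jun 19, 1975: 365 days.
Jun 19, 1975 → Jun 19, 1976: 366 days (Feb 29, 1976 is in that span).
Jun 19, 1976 → Jun 19, 1977: 365 days.
Jun 19, 1977 → Jun 19, 1978: 365 days.
Jun 19, 1978 → Jun 19, 1979: 365 days.
Jun 19, 1979 → Jun 19, 1980: 366 days (Feb 29, 1980 is in that span).
Jun 19, 1980 → Jun 19, 1981: 365 days.
Jun 19, 1981 → Jun 19, 1982: 365 days.
Jun 19, 1982 → Jun 19, 1983: 365 days.
Jun 19, 1983 → Jun 19, 1984: 366 days (Feb 29, 1984 is in that span).
Jun 19, 1984 → Jun 19, 1985: 365 days.
Jun 19, 1985 → Jun 19, 1986: 365 days.
Jun 19, 1986 → Jun 19, 1987: 365 days.
Jun 19, 1987 → Jun 19, 1988: 366 days (Feb 29, 1988 is in that span).
Jun 19, 1988 → Jul 19, 1988: 30 days (June has 30).
Jul 19, 1988 → Aug 19, 1988: 31 days (July has 31).
Aug 19, 1988 → Sep 19, 1988: 31 days (August has 31).
Sep 19, 1988 → Oct 19, 1988: 30 days (September has 30).
Oct 19, 1988 → Nov 19, 1988: 31 days (October has 31).
Nov 19, 1988 → Dec 19, 1988: 30 days (November has 30).
Dec 19, 1988 → Jan 19, 1989: 31 days (December has 31).
Jan 19, 1989 → Feb 19, 1989: 31 days (January has 31).
Feb 19, 1989 → Mar 19, 1989: 28 days (February has 28).
Mar 19, 1989 → Mar 21, 1989: 2 days.
Total: 7946 days.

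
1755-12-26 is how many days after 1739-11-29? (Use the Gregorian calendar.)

5871

Nov 29, 1739 → Nov 29, 1740: 366 days (Feb 29, 1740 is in that span).
Nov 29, 1740 → Nov 29, 1741: 365 days.
Nov 29, 1741 → Nov 29, 1742: 365 days.
Nov 29, 1742 → Nov 29, 1743: 365 days.
Nov 29, 1743 → Nov 29, 1744: 366 days (Feb 29, 1744 is in that span).
Nov 29, 1744 → Nov 29, 1745: 365 days.
Nov 29, 1745 → Nov 29, 1746: 365 days.
Nov 29, 1746 → Nov 29, 1747: 365 days.
Nov 29, 1747 → Nov 29, 1748: 366 days (Feb 29, 1748 is in that span).
Nov 29, 1748 → Nov 29, 1749: 365 days.
Nov 29, 1749 → Nov 29, 1750: 365 days.
Nov 29, 1750 → Nov 29, 1751: 365 days.
Nov 29, 1751 → Nov 29, 1752: 366 days (Feb 29, 1752 is in that span).
Nov 29, 1752 → Nov 29, 1753: 365 days.
Nov 29, 1753 → Nov 29, 1754: 365 days.
Nov 29, 1754 → Dec 29, 1754: 30 days (November has 30).
Dec 29, 1754 → Jan 29, 1755: 31 days (December has 31).
Jan 29, 1755 → Feb 28, 1755: 30 days (January has 31).
Feb 28, 1755 → Mar 28, 1755: 28 days (February has 28).
Mar 28, 1755 → Apr 28, 1755: 31 days (March has 31).
Apr 28, 1755 → May 28, 1755: 30 days (April has 30).
May 28, 1755 → Jun 28, 1755: 31 days (May has 31).
Jun 28, 1755 → Jul 28, 1755: 30 days (June has 30).
Jul 28, 1755 → Aug 28, 1755: 31 days (July has 31).
Aug 28, 1755 → Sep 28, 1755: 31 days (August has 31).
Sep 28, 1755 → Oct 28, 1755: 30 days (September has 30).
Oct 28, 1755 → Nov 28, 1755: 31 days (October has 31).
Nov 28, 1755 → Dec 26, 1755: 28 days.
Total: 5871 days.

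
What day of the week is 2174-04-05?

Tuesday

Doomsday rule: the anchor day for the 2100s is Sunday. For year 74: 74÷12 = 6 r 2, and 2÷4 = 0, so 6+2+0 = 8.
Sunday + 8 ≡ Monday — that's 2174's doomsday.
In April the doomsday date is Apr 4.
Apr 5 is 1 day after Apr 4; 1 mod 7 = 1, so Monday + 1 = Tuesday.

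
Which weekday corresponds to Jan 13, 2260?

Friday

Doomsday rule: the anchor day for the 2200s is Friday. For year 60: 60÷12 = 5 r 0, and 0÷4 = 0, so 5+0+0 = 5.
Friday + 5 ≡ Wednesday — that's 2260's doomsday.
In January the doomsday date is Jan 4 (2260 is a leap year (divisible by 4)).
Jan 13 is 9 days after Jan 4; 9 mod 7 = 2, so Wednesday + 2 = Friday.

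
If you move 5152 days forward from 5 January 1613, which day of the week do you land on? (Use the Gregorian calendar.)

First find the weekday of Jan 5, 1613. Doomsday rule: the anchor day for the 1600s is Tuesday. For year 13: 13÷12 = 1 r 1, and 1÷4 = 0, so 1+1+0 = 2.
Tuesday + 2 ≡ Thursday — that's 1613's doomsday.
In January the doomsday date is Jan 3 (1613 is not a leap year).
Jan 5 is 2 days after Jan 3; 2 mod 7 = 2, so Thursday + 2 = Saturday.
5152 mod 7 = 0, so 5152 days after a Saturday is Saturday + 0 = Saturday.

Saturday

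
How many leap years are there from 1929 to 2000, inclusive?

18

Multiples of 4 in [1929,2000]: 18.
Of those, multiples of 100: 1 (not leap unless ÷400).
Multiples of 400: 1.
Leap years = 18 − 1 + 1 = 18.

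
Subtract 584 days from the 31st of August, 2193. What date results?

January 25, 2192

−365 (one year) → Aug 31, 2192 (219 left).
−31 → Jul 31, 2192 (end of Jul, 31 days; 188 left).
−31 → Jun 30, 2192 (end of Jun, 30 days; 157 left).
−30 → May 31, 2192 (end of May, 31 days; 127 left).
−31 → Apr 30, 2192 (end of Apr, 30 days; 96 left).
−30 → Mar 31, 2192 (end of Mar, 31 days; 66 left).
−31 → Feb 29, 2192 (end of Feb, 29 days; 35 left).
−29 → Jan 31, 2192 (end of Jan, 31 days; 6 left).
−6 → Jan 25, 2192.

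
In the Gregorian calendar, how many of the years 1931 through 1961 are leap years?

8

Multiples of 4 in [1931,1961]: 8.
Of those, multiples of 100: 0 (not leap unless ÷400).
Multiples of 400: 0.
Leap years = 8 − 0 + 0 = 8.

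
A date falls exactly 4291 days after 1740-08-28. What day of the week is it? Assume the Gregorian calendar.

Sunday

Aug 28, 1740 is a Sunday.
4291 mod 7 = 0, so 4291 days after a Sunday is Sunday + 0 = Sunday.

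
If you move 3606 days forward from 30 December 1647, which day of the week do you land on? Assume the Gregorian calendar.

Tuesday

Dec 30, 1647 is a Monday.
3606 mod 7 = 1, so 3606 days after a Monday is Monday + 1 = Tuesday.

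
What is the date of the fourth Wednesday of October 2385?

October 1, 2385 is a Tuesday.
The first Wednesday is therefore October 2 (1 days later).
The fourth Wednesday is 2 + 3×7 = October 23.

October 23, 2385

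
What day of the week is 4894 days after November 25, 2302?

Wednesday

Nov 25, 2302 is a Tuesday.
4894 mod 7 = 1, so 4894 days after a Tuesday is Tuesday + 1 = Wednesday.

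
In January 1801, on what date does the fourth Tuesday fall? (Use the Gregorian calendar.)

January 1, 1801 is a Thursday.
The first Tuesday is therefore January 6 (5 days later).
The fourth Tuesday is 6 + 3×7 = January 27.

January 27, 1801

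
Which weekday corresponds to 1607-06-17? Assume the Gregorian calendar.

Sunday

Doomsday rule: the anchor day for the 1600s is Tuesday. For year 07: 7÷12 = 0 r 7, and 7÷4 = 1, so 0+7+1 = 8.
Tuesday + 8 ≡ Wednesday — that's 1607's doomsday.
In June the doomsday date is Jun 6.
Jun 17 is 11 days after Jun 6; 11 mod 7 = 4, so Wednesday + 4 = Sunday.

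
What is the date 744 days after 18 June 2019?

July 1, 2021

+366 (one year; includes Feb 29, 2020) → Jun 18, 2020 (378 left).
Jun has 30 days: +13 → Jul 1, 2020 (365 left).
Jul has 31 days: +31 → Aug 1, 2020 (334 left).
Aug has 31 days: +31 → Sep 1, 2020 (303 left).
Sep has 30 days: +30 → Oct 1, 2020 (273 left).
Oct has 31 days: +31 → Nov 1, 2020 (242 left).
Nov has 30 days: +30 → Dec 1, 2020 (212 left).
Dec has 31 days: +31 → Jan 1, 2021 (181 left).
Jan has 31 days: +31 → Feb 1, 2021 (150 left).
Feb has 28 days: +28 → Mar 1, 2021 (122 left).
Mar has 31 days: +31 → Apr 1, 2021 (91 left).
Apr has 30 days: +30 → May 1, 2021 (61 left).
May has 31 days: +31 → Jun 1, 2021 (30 left).
Jun has 30 days: +30 → Jul 1, 2021 (0 left).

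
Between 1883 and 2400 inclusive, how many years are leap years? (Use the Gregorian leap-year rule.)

Multiples of 4 in [1883,2400]: 130.
Of those, multiples of 100: 6 (not leap unless ÷400).
Multiples of 400: 2.
Leap years = 130 − 6 + 2 = 126.

126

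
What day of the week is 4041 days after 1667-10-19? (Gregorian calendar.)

Oct 19, 1667 is a Wednesday.
4041 mod 7 = 2, so 4041 days after a Wednesday is Wednesday + 2 = Friday.

Friday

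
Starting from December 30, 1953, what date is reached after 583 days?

August 5, 1955

+365 (one year) → Dec 30, 1954 (218 left).
Dec has 31 days: +2 → Jan 1, 1955 (216 left).
Jan has 31 days: +31 → Feb 1, 1955 (185 left).
Feb has 28 days: +28 → Mar 1, 1955 (157 left).
Mar has 31 days: +31 → Apr 1, 1955 (126 left).
Apr has 30 days: +30 → May 1, 1955 (96 left).
May has 31 days: +31 → Jun 1, 1955 (65 left).
Jun has 30 days: +30 → Jul 1, 1955 (35 left).
Jul has 31 days: +31 → Aug 1, 1955 (4 left).
+4 → Aug 5, 1955.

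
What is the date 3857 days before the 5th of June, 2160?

−366 (one year; includes Feb 29, 2160) → Jun 5, 2159 (3491 left).
−365 (one year) → Jun 5, 2158 (3126 left).
−365 (one year) → Jun 5, 2157 (2761 left).
−365 (one year) → Jun 5, 2156 (2396 left).
−366 (one year; includes Feb 29, 2156) → Jun 5, 2155 (2030 left).
−365 (one year) → Jun 5, 2154 (1665 left).
−365 (one year) → Jun 5, 2153 (1300 left).
−365 (one year) → Jun 5, 2152 (935 left).
−366 (one year; includes Feb 29, 2152) → Jun 5, 2151 (569 left).
−365 (one year) → Jun 5, 2150 (204 left).
−5 → May 31, 2150 (end of May, 31 days; 199 left).
−31 → Apr 30, 2150 (end of Apr, 30 days; 168 left).
−30 → Mar 31, 2150 (end of Mar, 31 days; 138 left).
−31 → Feb 28, 2150 (end of Feb, 28 days; 107 left).
−28 → Jan 31, 2150 (end of Jan, 31 days; 79 left).
−31 → Dec 31, 2149 (end of Dec, 31 days; 48 left).
−31 → Nov 30, 2149 (end of Nov, 30 days; 17 left).
−17 → Nov 13, 2149.

November 13, 2149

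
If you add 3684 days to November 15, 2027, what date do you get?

+366 (one year; includes Feb 29, 2028) → Nov 15, 2028 (3318 left).
+365 (one year) → Nov 15, 2029 (2953 left).
+365 (one year) → Nov 15, 2030 (2588 left).
+365 (one year) → Nov 15, 2031 (2223 left).
+366 (one year; includes Feb 29, 2032) → Nov 15, 2032 (1857 left).
+365 (one year) → Nov 15, 2033 (1492 left).
+365 (one year) → Nov 15, 2034 (1127 left).
+365 (one year) → Nov 15, 2035 (762 left).
+366 (one year; includes Feb 29, 2036) → Nov 15, 2036 (396 left).
Nov has 30 days: +16 → Dec 1, 2036 (380 left).
Dec has 31 days: +31 → Jan 1, 2037 (349 left).
Jan has 31 days: +31 → Feb 1, 2037 (318 left).
Feb has 28 days: +28 → Mar 1, 2037 (290 left).
Mar has 31 days: +31 → Apr 1, 2037 (259 left).
Apr has 30 days: +30 → May 1, 2037 (229 left).
May has 31 days: +31 → Jun 1, 2037 (198 left).
Jun has 30 days: +30 → Jul 1, 2037 (168 left).
Jul has 31 days: +31 → Aug 1, 2037 (137 left).
Aug has 31 days: +31 → Sep 1, 2037 (106 left).
Sep has 30 days: +30 → Oct 1, 2037 (76 left).
Oct has 31 days: +31 → Nov 1, 2037 (45 left).
Nov has 30 days: +30 → Dec 1, 2037 (15 left).
+15 → Dec 16, 2037.

December 16, 2037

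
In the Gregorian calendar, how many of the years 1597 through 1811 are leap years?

Multiples of 4 in [1597,1811]: 53.
Of those, multiples of 100: 3 (not leap unless ÷400).
Multiples of 400: 1.
Leap years = 53 − 3 + 1 = 51.

51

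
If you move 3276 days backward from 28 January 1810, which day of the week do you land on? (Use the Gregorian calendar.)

Jan 28, 1810 is a Sunday.
3276 mod 7 = 0, so 3276 days before a Sunday is Sunday − 0 = Sunday.

Sunday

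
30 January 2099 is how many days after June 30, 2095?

1310

Jun 30, 2095 → Jun 30, 2096: 366 days (Feb 29, 2096 is in that span).
Jun 30, 2096 → Jun 30, 2097: 365 days.
Jun 30, 2097 → Jun 30, 2098: 365 days.
Jun 30, 2098 → Jul 30, 2098: 30 days (June has 30).
Jul 30, 2098 → Aug 30, 2098: 31 days (July has 31).
Aug 30, 2098 → Sep 30, 2098: 31 days (August has 31).
Sep 30, 2098 → Oct 30, 2098: 30 days (September has 30).
Oct 30, 2098 → Nov 30, 2098: 31 days (October has 31).
Nov 30, 2098 → Dec 30, 2098: 30 days (November has 30).
Dec 30, 2098 → Jan 30, 2099: 31 days.
Total: 1310 days.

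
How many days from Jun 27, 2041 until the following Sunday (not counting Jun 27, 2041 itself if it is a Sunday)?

Jun 27, 2041 is a Thursday.
From Thursday to the next Sunday is 3 days.

3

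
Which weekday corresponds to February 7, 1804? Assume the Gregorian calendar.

Doomsday rule: the anchor day for the 1800s is Friday. For year 04: 4÷12 = 0 r 4, and 4÷4 = 1, so 0+4+1 = 5.
Friday + 5 ≡ Wednesday — that's 1804's doomsday.
In February the doomsday date is Feb 29 (1804 is a leap year (divisible by 4)).
Feb 7 is 22 days before Feb 29; 22 mod 7 = 1, so Wednesday − 1 = Tuesday.

Tuesday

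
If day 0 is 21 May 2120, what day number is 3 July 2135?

5521

May 21, 2120 → May 21, 2121: 365 days.
May 21, 2121 → May 21, 2122: 365 days.
May 21, 2122 → May 21, 2123: 365 days.
May 21, 2123 → May 21, 2124: 366 days (Feb 29, 2124 is in that span).
May 21, 2124 → May 21, 2125: 365 days.
May 21, 2125 → May 21, 2126: 365 days.
May 21, 2126 → May 21, 2127: 365 days.
May 21, 2127 → May 21, 2128: 366 days (Feb 29, 2128 is in that span).
May 21, 2128 → May 21, 2129: 365 days.
May 21, 2129 → May 21, 2130: 365 days.
May 21, 2130 → May 21, 2131: 365 days.
May 21, 2131 → May 21, 2132: 366 days (Feb 29, 2132 is in that span).
May 21, 2132 → May 21, 2133: 365 days.
May 21, 2133 → May 21, 2134: 365 days.
May 21, 2134 → May 21, 2135: 365 days.
May 21, 2135 → Jun 21, 2135: 31 days (May has 31).
Jun 21, 2135 → Jul 3, 2135: 12 days.
Total: 5521 days.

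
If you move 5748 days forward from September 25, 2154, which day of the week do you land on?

Thursday

First find the weekday of Sep 25, 2154. Doomsday rule: the anchor day for the 2100s is Sunday. For year 54: 54÷12 = 4 r 6, and 6÷4 = 1, so 4+6+1 = 11.
Sunday + 11 ≡ Thursday — that's 2154's doomsday.
In September the doomsday date is Sep 5.
Sep 25 is 20 days after Sep 5; 20 mod 7 = 6, so Thursday + 6 = Wednesday.
5748 mod 7 = 1, so 5748 days after a Wednesday is Wednesday + 1 = Thursday.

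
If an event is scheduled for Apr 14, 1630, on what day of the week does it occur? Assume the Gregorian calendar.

Sunday

Doomsday rule: the anchor day for the 1600s is Tuesday. For year 30: 30÷12 = 2 r 6, and 6÷4 = 1, so 2+6+1 = 9.
Tuesday + 9 ≡ Thursday — that's 1630's doomsday.
In April the doomsday date is Apr 4.
Apr 14 is 10 days after Apr 4; 10 mod 7 = 3, so Thursday + 3 = Sunday.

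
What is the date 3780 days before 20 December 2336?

August 15, 2326

−366 (one year; includes Feb 29, 2336) → Dec 20, 2335 (3414 left).
−365 (one year) → Dec 20, 2334 (3049 left).
−365 (one year) → Dec 20, 2333 (2684 left).
−365 (one year) → Dec 20, 2332 (2319 left).
−366 (one year; includes Feb 29, 2332) → Dec 20, 2331 (1953 left).
−365 (one year) → Dec 20, 2330 (1588 left).
−365 (one year) → Dec 20, 2329 (1223 left).
−365 (one year) → Dec 20, 2328 (858 left).
−366 (one year; includes Feb 29, 2328) → Dec 20, 2327 (492 left).
−365 (one year) → Dec 20, 2326 (127 left).
−20 → Nov 30, 2326 (end of Nov, 30 days; 107 left).
−30 → Oct 31, 2326 (end of Oct, 31 days; 77 left).
−31 → Sep 30, 2326 (end of Sep, 30 days; 46 left).
−30 → Aug 31, 2326 (end of Aug, 31 days; 16 left).
−16 → Aug 15, 2326.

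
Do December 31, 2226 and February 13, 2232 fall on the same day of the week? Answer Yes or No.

No

From Dec 31, 2226 to Feb 13, 2232 is 1870 days.
1870 mod 7 = 1, so they are different weekdays.
(Dec 31, 2226 is a Sunday; Feb 13, 2232 is a Monday.)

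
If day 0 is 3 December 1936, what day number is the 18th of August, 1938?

623

Dec 3, 1936 → Dec 3, 1937: 365 days.
Dec 3, 1937 → Jan 3, 1938: 31 days (December has 31).
Jan 3, 1938 → Feb 3, 1938: 31 days (January has 31).
Feb 3, 1938 → Mar 3, 1938: 28 days (February has 28).
Mar 3, 1938 → Apr 3, 1938: 31 days (March has 31).
Apr 3, 1938 → May 3, 1938: 30 days (April has 30).
May 3, 1938 → Jun 3, 1938: 31 days (May has 31).
Jun 3, 1938 → Jul 3, 1938: 30 days (June has 30).
Jul 3, 1938 → Aug 3, 1938: 31 days (July has 31).
Aug 3, 1938 → Aug 18, 1938: 15 days.
Total: 623 days.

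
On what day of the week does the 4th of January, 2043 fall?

Sunday

Doomsday rule: the anchor day for the 2000s is Tuesday. For year 43: 43÷12 = 3 r 7, and 7÷4 = 1, so 3+7+1 = 11.
Tuesday + 11 ≡ Saturday — that's 2043's doomsday.
In January the doomsday date is Jan 3 (2043 is not a leap year).
Jan 4 is 1 day after Jan 3; 1 mod 7 = 1, so Saturday + 1 = Sunday.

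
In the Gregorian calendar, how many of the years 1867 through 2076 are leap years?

52

Multiples of 4 in [1867,2076]: 53.
Of those, multiples of 100: 2 (not leap unless ÷400).
Multiples of 400: 1.
Leap years = 53 − 2 + 1 = 52.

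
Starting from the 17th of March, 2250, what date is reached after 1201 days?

June 30, 2253

+365 (one year) → Mar 17, 2251 (836 left).
+366 (one year; includes Feb 29, 2252) → Mar 17, 2252 (470 left).
+365 (one year) → Mar 17, 2253 (105 left).
Mar has 31 days: +15 → Apr 1, 2253 (90 left).
Apr has 30 days: +30 → May 1, 2253 (60 left).
May has 31 days: +31 → Jun 1, 2253 (29 left).
+29 → Jun 30, 2253.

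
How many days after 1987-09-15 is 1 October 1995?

2938

Sep 15, 1987 → Sep 15, 1988: 366 days (Feb 29, 1988 is in that span).
Sep 15, 1988 → Sep 15, 1989: 365 days.
Sep 15, 1989 → Sep 15, 1990: 365 days.
Sep 15, 1990 → Sep 15, 1991: 365 days.
Sep 15, 1991 → Sep 15, 1992: 366 days (Feb 29, 1992 is in that span).
Sep 15, 1992 → Sep 15, 1993: 365 days.
Sep 15, 1993 → Sep 15, 1994: 365 days.
Sep 15, 1994 → Oct 15, 1994: 30 days (September has 30).
Oct 15, 1994 → Nov 15, 1994: 31 days (October has 31).
Nov 15, 1994 → Dec 15, 1994: 30 days (November has 30).
Dec 15, 1994 → Jan 15, 1995: 31 days (December has 31).
Jan 15, 1995 → Feb 15, 1995: 31 days (January has 31).
Feb 15, 1995 → Mar 15, 1995: 28 days (February has 28).
Mar 15, 1995 → Apr 15, 1995: 31 days (March has 31).
Apr 15, 1995 → May 15, 1995: 30 days (April has 30).
May 15, 1995 → Jun 15, 1995: 31 days (May has 31).
Jun 15, 1995 → Jul 15, 1995: 30 days (June has 30).
Jul 15, 1995 → Aug 15, 1995: 31 days (July has 31).
Aug 15, 1995 → Sep 15, 1995: 31 days (August has 31).
Sep 15, 1995 → Oct 1, 1995: 16 days.
Total: 2938 days.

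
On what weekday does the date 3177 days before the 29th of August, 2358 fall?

First find the weekday of Aug 29, 2358. Doomsday rule: the anchor day for the 2300s is Wednesday. For year 58: 58÷12 = 4 r 10, and 10÷4 = 2, so 4+10+2 = 16.
Wednesday + 16 ≡ Friday — that's 2358's doomsday.
In August the doomsday date is Aug 8.
Aug 29 is 21 days after Aug 8; 21 mod 7 = 0, so Friday + 0 = Friday.
3177 mod 7 = 6, so 3177 days before a Friday is Friday − 6 = Saturday.

Saturday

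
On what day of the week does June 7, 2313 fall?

Saturday

Doomsday rule: the anchor day for the 2300s is Wednesday. For year 13: 13÷12 = 1 r 1, and 1÷4 = 0, so 1+1+0 = 2.
Wednesday + 2 ≡ Friday — that's 2313's doomsday.
In June the doomsday date is Jun 6.
Jun 7 is 1 day after Jun 6; 1 mod 7 = 1, so Friday + 1 = Saturday.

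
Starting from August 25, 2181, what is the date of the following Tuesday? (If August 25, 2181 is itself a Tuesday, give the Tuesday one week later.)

August 28, 2181

Aug 25, 2181 is a Saturday.
From Saturday to the next Tuesday is 3 days.
Aug 25, 2181 + 3 = Aug 28, 2181.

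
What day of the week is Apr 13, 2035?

Doomsday rule: the anchor day for the 2000s is Tuesday. For year 35: 35÷12 = 2 r 11, and 11÷4 = 2, so 2+11+2 = 15.
Tuesday + 15 ≡ Wednesday — that's 2035's doomsday.
In April the doomsday date is Apr 4.
Apr 13 is 9 days after Apr 4; 9 mod 7 = 2, so Wednesday + 2 = Friday.

Friday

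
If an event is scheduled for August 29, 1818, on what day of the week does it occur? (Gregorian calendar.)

Saturday

Doomsday rule: the anchor day for the 1800s is Friday. For year 18: 18÷12 = 1 r 6, and 6÷4 = 1, so 1+6+1 = 8.
Friday + 8 ≡ Saturday — that's 1818's doomsday.
In August the doomsday date is Aug 8.
Aug 29 is 21 days after Aug 8; 21 mod 7 = 0, so Saturday + 0 = Saturday.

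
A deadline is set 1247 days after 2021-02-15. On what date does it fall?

+365 (one year) → Feb 15, 2022 (882 left).
+365 (one year) → Feb 15, 2023 (517 left).
+365 (one year) → Feb 15, 2024 (152 left).
Feb has 29 days: +15 → Mar 1, 2024 (137 left).
Mar has 31 days: +31 → Apr 1, 2024 (106 left).
Apr has 30 days: +30 → May 1, 2024 (76 left).
May has 31 days: +31 → Jun 1, 2024 (45 left).
Jun has 30 days: +30 → Jul 1, 2024 (15 left).
+15 → Jul 16, 2024.

July 16, 2024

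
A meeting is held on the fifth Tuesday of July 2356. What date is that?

July 31, 2356

July 1, 2356 is a Sunday.
The first Tuesday is therefore July 3 (2 days later).
The fifth Tuesday is 3 + 4×7 = July 31.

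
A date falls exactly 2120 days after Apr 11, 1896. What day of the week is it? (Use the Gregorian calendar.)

First find the weekday of Apr 11, 1896. Doomsday rule: the anchor day for the 1800s is Friday. For year 96: 96÷12 = 8 r 0, and 0÷4 = 0, so 8+0+0 = 8.
Friday + 8 ≡ Saturday — that's 1896's doomsday.
In April the doomsday date is Apr 4.
Apr 11 is 7 days after Apr 4; 7 mod 7 = 0, so Saturday + 0 = Saturday.
2120 mod 7 = 6, so 2120 days after a Saturday is Saturday + 6 = Friday.

Friday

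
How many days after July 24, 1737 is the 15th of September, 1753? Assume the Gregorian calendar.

5897

Jul 24, 1737 → Jul 24, 1738: 365 days.
Jul 24, 1738 → Jul 24, 1739: 365 days.
Jul 24, 1739 → Jul 24, 1740: 366 days (Feb 29, 1740 is in that span).
Jul 24, 1740 → Jul 24, 1741: 365 days.
Jul 24, 1741 → Jul 24, 1742: 365 days.
Jul 24, 1742 → Jul 24, 1743: 365 days.
Jul 24, 1743 → Jul 24, 1744: 366 days (Feb 29, 1744 is in that span).
Jul 24, 1744 → Jul 24, 1745: 365 days.
Jul 24, 1745 → Jul 24, 1746: 365 days.
Jul 24, 1746 → Jul 24, 1747: 365 days.
Jul 24, 1747 → Jul 24, 1748: 366 days (Feb 29, 1748 is in that span).
Jul 24, 1748 → Jul 24, 1749: 365 days.
Jul 24, 1749 → Jul 24, 1750: 365 days.
Jul 24, 1750 → Jul 24, 1751: 365 days.
Jul 24, 1751 → Jul 24, 1752: 366 days (Feb 29, 1752 is in that span).
Jul 24, 1752 → Jul 24, 1753: 365 days.
Jul 24, 1753 → Aug 24, 1753: 31 days (July has 31).
Aug 24, 1753 → Sep 15, 1753: 22 days.
Total: 5897 days.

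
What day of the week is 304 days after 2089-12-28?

Dec 28, 2089 is a Wednesday.
304 mod 7 = 3, so 304 days after a Wednesday is Wednesday + 3 = Saturday.

Saturday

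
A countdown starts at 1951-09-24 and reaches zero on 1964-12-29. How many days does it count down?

Sep 24, 1951 → Sep 24, 1952: 366 days (Feb 29, 1952 is in that span).
Sep 24, 1952 → Sep 24, 1953: 365 days.
Sep 24, 1953 → Sep 24, 1954: 365 days.
Sep 24, 1954 → Sep 24, 1955: 365 days.
Sep 24, 1955 → Sep 24, 1956: 366 days (Feb 29, 1956 is in that span).
Sep 24, 1956 → Sep 24, 1957: 365 days.
Sep 24, 1957 → Sep 24, 1958: 365 days.
Sep 24, 1958 → Sep 24, 1959: 365 days.
Sep 24, 1959 → Sep 24, 1960: 366 days (Feb 29, 1960 is in that span).
Sep 24, 1960 → Sep 24, 1961: 365 days.
Sep 24, 1961 → Sep 24, 1962: 365 days.
Sep 24, 1962 → Sep 24, 1963: 365 days.
Sep 24, 1963 → Sep 24, 1964: 366 days (Feb 29, 1964 is in that span).
Sep 24, 1964 → Oct 24, 1964: 30 days (September has 30).
Oct 24, 1964 → Nov 24, 1964: 31 days (October has 31).
Nov 24, 1964 → Dec 24, 1964: 30 days (November has 30).
Dec 24, 1964 → Dec 29, 1964: 5 days.
Total: 4845 days.

4845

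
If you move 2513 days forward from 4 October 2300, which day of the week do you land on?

Oct 4, 2300 is a Thursday.
2513 mod 7 = 0, so 2513 days after a Thursday is Thursday + 0 = Thursday.

Thursday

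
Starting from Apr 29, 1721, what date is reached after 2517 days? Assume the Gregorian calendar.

March 20, 1728

+365 (one year) → Apr 29, 1722 (2152 left).
+365 (one year) → Apr 29, 1723 (1787 left).
+366 (one year; includes Feb 29, 1724) → Apr 29, 1724 (1421 left).
+365 (one year) → Apr 29, 1725 (1056 left).
+365 (one year) → Apr 29, 1726 (691 left).
+365 (one year) → Apr 29, 1727 (326 left).
Apr has 30 days: +2 → May 1, 1727 (324 left).
May has 31 days: +31 → Jun 1, 1727 (293 left).
Jun has 30 days: +30 → Jul 1, 1727 (263 left).
Jul has 31 days: +31 → Aug 1, 1727 (232 left).
Aug has 31 days: +31 → Sep 1, 1727 (201 left).
Sep has 30 days: +30 → Oct 1, 1727 (171 left).
Oct has 31 days: +31 → Nov 1, 1727 (140 left).
Nov has 30 days: +30 → Dec 1, 1727 (110 left).
Dec has 31 days: +31 → Jan 1, 1728 (79 left).
Jan has 31 days: +31 → Feb 1, 1728 (48 left).
Feb has 29 days: +29 → Mar 1, 1728 (19 left).
+19 → Mar 20, 1728.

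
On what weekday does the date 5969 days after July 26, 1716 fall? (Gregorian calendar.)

Friday

First find the weekday of Jul 26, 1716. Doomsday rule: the anchor day for the 1700s is Sunday. For year 16: 16÷12 = 1 r 4, and 4÷4 = 1, so 1+4+1 = 6.
Sunday + 6 ≡ Saturday — that's 1716's doomsday.
In July the doomsday date is Jul 11.
Jul 26 is 15 days after Jul 11; 15 mod 7 = 1, so Saturday + 1 = Sunday.
5969 mod 7 = 5, so 5969 days after a Sunday is Sunday + 5 = Friday.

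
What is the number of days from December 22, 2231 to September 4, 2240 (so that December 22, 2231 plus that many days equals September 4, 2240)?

Dec 22, 2231 → Dec 22, 2232: 366 days (Feb 29, 2232 is in that span).
Dec 22, 2232 → Dec 22, 2233: 365 days.
Dec 22, 2233 → Dec 22, 2234: 365 days.
Dec 22, 2234 → Dec 22, 2235: 365 days.
Dec 22, 2235 → Dec 22, 2236: 366 days (Feb 29, 2236 is in that span).
Dec 22, 2236 → Dec 22, 2237: 365 days.
Dec 22, 2237 → Dec 22, 2238: 365 days.
Dec 22, 2238 → Dec 22, 2239: 365 days.
Dec 22, 2239 → Jan 22, 2240: 31 days (December has 31).
Jan 22, 2240 → Feb 22, 2240: 31 days (January has 31).
Feb 22, 2240 → Mar 22, 2240: 29 days (February has 29).
Mar 22, 2240 → Apr 22, 2240: 31 days (March has 31).
Apr 22, 2240 → May 22, 2240: 30 days (April has 30).
May 22, 2240 → Jun 22, 2240: 31 days (May has 31).
Jun 22, 2240 → Jul 22, 2240: 30 days (June has 30).
Jul 22, 2240 → Aug 22, 2240: 31 days (July has 31).
Aug 22, 2240 → Sep 4, 2240: 13 days.
Total: 3179 days.

3179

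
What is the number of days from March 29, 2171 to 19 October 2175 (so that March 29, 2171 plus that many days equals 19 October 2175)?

Mar 29, 2171 → Mar 29, 2172: 366 days (Feb 29, 2172 is in that span).
Mar 29, 2172 → Mar 29, 2173: 365 days.
Mar 29, 2173 → Mar 29, 2174: 365 days.
Mar 29, 2174 → Mar 29, 2175: 365 days.
Mar 29, 2175 → Apr 29, 2175: 31 days (March has 31).
Apr 29, 2175 → May 29, 2175: 30 days (April has 30).
May 29, 2175 → Jun 29, 2175: 31 days (May has 31).
Jun 29, 2175 → Jul 29, 2175: 30 days (June has 30).
Jul 29, 2175 → Aug 29, 2175: 31 days (July has 31).
Aug 29, 2175 → Sep 29, 2175: 31 days (August has 31).
Sep 29, 2175 → Oct 19, 2175: 20 days.
Total: 1665 days.

1665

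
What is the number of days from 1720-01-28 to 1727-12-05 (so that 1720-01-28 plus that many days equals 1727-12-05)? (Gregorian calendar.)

Jan 28, 1720 → Jan 28, 1721: 366 days (Feb 29, 1720 is in that span).
Jan 28, 1721 → Jan 28, 1722: 365 days.
Jan 28, 1722 → Jan 28, 1723: 365 days.
Jan 28, 1723 → Jan 28, 1724: 365 days.
Jan 28, 1724 → Jan 28, 1725: 366 days (Feb 29, 1724 is in that span).
Jan 28, 1725 → Jan 28, 1726: 365 days.
Jan 28, 1726 → Jan 28, 1727: 365 days.
Jan 28, 1727 → Feb 28, 1727: 31 days (January has 31).
Feb 28, 1727 → Mar 28, 1727: 28 days (February has 28).
Mar 28, 1727 → Apr 28, 1727: 31 days (March has 31).
Apr 28, 1727 → May 28, 1727: 30 days (April has 30).
May 28, 1727 → Jun 28, 1727: 31 days (May has 31).
Jun 28, 1727 → Jul 28, 1727: 30 days (June has 30).
Jul 28, 1727 → Aug 28, 1727: 31 days (July has 31).
Aug 28, 1727 → Sep 28, 1727: 31 days (August has 31).
Sep 28, 1727 → Oct 28, 1727: 30 days (September has 30).
Oct 28, 1727 → Nov 28, 1727: 31 days (October has 31).
Nov 28, 1727 → Dec 5, 1727: 7 days.
Total: 2868 days.

2868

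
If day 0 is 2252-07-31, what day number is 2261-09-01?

Jul 31, 2252 → Jul 31, 2253: 365 days.
Jul 31, 2253 → Jul 31, 2254: 365 days.
Jul 31, 2254 → Jul 31, 2255: 365 days.
Jul 31, 2255 → Jul 31, 2256: 366 days (Feb 29, 2256 is in that span).
Jul 31, 2256 → Jul 31, 2257: 365 days.
Jul 31, 2257 → Jul 31, 2258: 365 days.
Jul 31, 2258 → Jul 31, 2259: 365 days.
Jul 31, 2259 → Jul 31, 2260: 366 days (Feb 29, 2260 is in that span).
Jul 31, 2260 → Aug 31, 2260: 31 days (July has 31).
Aug 31, 2260 → Sep 30, 2260: 30 days (August has 31).
Sep 30, 2260 → Oct 30, 2260: 30 days (September has 30).
Oct 30, 2260 → Nov 30, 2260: 31 days (October has 31).
Nov 30, 2260 → Dec 30, 2260: 30 days (November has 30).
Dec 30, 2260 → Jan 30, 2261: 31 days (December has 31).
Jan 30, 2261 → Feb 28, 2261: 29 days (January has 31).
Feb 28, 2261 → Mar 28, 2261: 28 days (February has 28).
Mar 28, 2261 → Apr 28, 2261: 31 days (March has 31).
Apr 28, 2261 → May 28, 2261: 30 days (April has 30).
May 28, 2261 → Jun 28, 2261: 31 days (May has 31).
Jun 28, 2261 → Jul 28, 2261: 30 days (June has 30).
Jul 28, 2261 → Aug 28, 2261: 31 days (July has 31).
Aug 28, 2261 → Sep 1, 2261: 4 days.
Total: 3319 days.

3319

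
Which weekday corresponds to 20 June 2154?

Doomsday rule: the anchor day for the 2100s is Sunday. For year 54: 54÷12 = 4 r 6, and 6÷4 = 1, so 4+6+1 = 11.
Sunday + 11 ≡ Thursday — that's 2154's doomsday.
In June the doomsday date is Jun 6.
Jun 20 is 14 days after Jun 6; 14 mod 7 = 0, so Thursday + 0 = Thursday.

Thursday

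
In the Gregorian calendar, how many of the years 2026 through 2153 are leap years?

Multiples of 4 in [2026,2153]: 32.
Of those, multiples of 100: 1 (not leap unless ÷400).
Multiples of 400: 0.
Leap years = 32 − 1 + 0 = 31.

31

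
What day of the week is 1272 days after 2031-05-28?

Monday

May 28, 2031 is a Wednesday.
1272 mod 7 = 5, so 1272 days after a Wednesday is Wednesday + 5 = Monday.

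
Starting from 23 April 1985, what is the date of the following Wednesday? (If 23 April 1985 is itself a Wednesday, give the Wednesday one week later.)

Apr 23, 1985 is a Tuesday.
From Tuesday to the next Wednesday is 1 day.
Apr 23, 1985 + 1 = Apr 24, 1985.

April 24, 1985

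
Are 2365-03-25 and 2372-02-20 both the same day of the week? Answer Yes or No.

From Mar 25, 2365 to Feb 20, 2372 is 2523 days.
2523 mod 7 = 3, so they are different weekdays.
(Mar 25, 2365 is a Thursday; Feb 20, 2372 is a Sunday.)

No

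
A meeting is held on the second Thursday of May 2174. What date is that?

May 12, 2174

May 1, 2174 is a Sunday.
The first Thursday is therefore May 5 (4 days later).
The second Thursday is 5 + 1×7 = May 12.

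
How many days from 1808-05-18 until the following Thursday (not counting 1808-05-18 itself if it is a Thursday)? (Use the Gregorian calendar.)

May 18, 1808 is a Wednesday.
From Wednesday to the next Thursday is 1 day.

1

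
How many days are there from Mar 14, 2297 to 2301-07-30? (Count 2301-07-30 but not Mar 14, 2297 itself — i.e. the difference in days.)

Mar 14, 2297 → Mar 14, 2298: 365 days.
Mar 14, 2298 → Mar 14, 2299: 365 days.
Mar 14, 2299 → Mar 14, 2300: 365 days.
Mar 14, 2300 → Mar 14, 2301: 365 days.
Mar 14, 2301 → Apr 14, 2301: 31 days (March has 31).
Apr 14, 2301 → May 14, 2301: 30 days (April has 30).
May 14, 2301 → Jun 14, 2301: 31 days (May has 31).
Jun 14, 2301 → Jul 14, 2301: 30 days (June has 30).
Jul 14, 2301 → Jul 30, 2301: 16 days.
Total: 1598 days.

1598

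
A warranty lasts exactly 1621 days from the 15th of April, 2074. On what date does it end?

September 22, 2078

+365 (one year) → Apr 15, 2075 (1256 left).
+366 (one year; includes Feb 29, 2076) → Apr 15, 2076 (890 left).
+365 (one year) → Apr 15, 2077 (525 left).
+365 (one year) → Apr 15, 2078 (160 left).
Apr has 30 days: +16 → May 1, 2078 (144 left).
May has 31 days: +31 → Jun 1, 2078 (113 left).
Jun has 30 days: +30 → Jul 1, 2078 (83 left).
Jul has 31 days: +31 → Aug 1, 2078 (52 left).
Aug has 31 days: +31 → Sep 1, 2078 (21 left).
+21 → Sep 22, 2078.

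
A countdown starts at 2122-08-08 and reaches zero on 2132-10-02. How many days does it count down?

Aug 8, 2122 → Aug 8, 2123: 365 days.
Aug 8, 2123 → Aug 8, 2124: 366 days (Feb 29, 2124 is in that span).
Aug 8, 2124 → Aug 8, 2125: 365 days.
Aug 8, 2125 → Aug 8, 2126: 365 days.
Aug 8, 2126 → Aug 8, 2127: 365 days.
Aug 8, 2127 → Aug 8, 2128: 366 days (Feb 29, 2128 is in that span).
Aug 8, 2128 → Aug 8, 2129: 365 days.
Aug 8, 2129 → Aug 8, 2130: 365 days.
Aug 8, 2130 → Aug 8, 2131: 365 days.
Aug 8, 2131 → Aug 8, 2132: 366 days (Feb 29, 2132 is in that span).
Aug 8, 2132 → Sep 8, 2132: 31 days (August has 31).
Sep 8, 2132 → Oct 2, 2132: 24 days.
Total: 3708 days.

3708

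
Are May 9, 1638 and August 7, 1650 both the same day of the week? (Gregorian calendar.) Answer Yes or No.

From May 9, 1638 to Aug 7, 1650 is 4473 days.
4473 mod 7 = 0, so they are the same weekday.
(May 9, 1638 is a Sunday; Aug 7, 1650 is a Sunday.)

Yes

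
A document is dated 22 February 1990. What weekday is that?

Thursday

January 1, 1990 is a Monday.
Jan 1, 1990 → Feb 1, 1990: 31 days (January has 31).
Feb 1, 1990 → Feb 22, 1990: 21 days.
Total: 52 days.
52 mod 7 = 3, so Monday + 3 = Thursday.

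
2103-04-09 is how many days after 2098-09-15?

Sep 15, 2098 → Sep 15, 2099: 365 days.
Sep 15, 2099 → Sep 15, 2100: 365 days.
Sep 15, 2100 → Sep 15, 2101: 365 days.
Sep 15, 2101 → Sep 15, 2102: 365 days.
Sep 15, 2102 → Oct 15, 2102: 30 days (September has 30).
Oct 15, 2102 → Nov 15, 2102: 31 days (October has 31).
Nov 15, 2102 → Dec 15, 2102: 30 days (November has 30).
Dec 15, 2102 → Jan 15, 2103: 31 days (December has 31).
Jan 15, 2103 → Feb 15, 2103: 31 days (January has 31).
Feb 15, 2103 → Mar 15, 2103: 28 days (February has 28).
Mar 15, 2103 → Apr 9, 2103: 25 days.
Total: 1666 days.

1666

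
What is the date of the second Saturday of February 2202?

February 13, 2202

February 1, 2202 is a Monday.
The first Saturday is therefore February 6 (5 days later).
The second Saturday is 6 + 1×7 = February 13.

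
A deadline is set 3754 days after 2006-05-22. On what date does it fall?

August 31, 2016

+365 (one year) → May 22, 2007 (3389 left).
+366 (one year; includes Feb 29, 2008) → May 22, 2008 (3023 left).
+365 (one year) → May 22, 2009 (2658 left).
+365 (one year) → May 22, 2010 (2293 left).
+365 (one year) → May 22, 2011 (1928 left).
+366 (one year; includes Feb 29, 2012) → May 22, 2012 (1562 left).
+365 (one year) → May 22, 2013 (1197 left).
+365 (one year) → May 22, 2014 (832 left).
+365 (one year) → May 22, 2015 (467 left).
+366 (one year; includes Feb 29, 2016) → May 22, 2016 (101 left).
May has 31 days: +10 → Jun 1, 2016 (91 left).
Jun has 30 days: +30 → Jul 1, 2016 (61 left).
Jul has 31 days: +31 → Aug 1, 2016 (30 left).
+30 → Aug 31, 2016.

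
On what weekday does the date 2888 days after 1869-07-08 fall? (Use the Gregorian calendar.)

Monday

First find the weekday of Jul 8, 1869. Doomsday rule: the anchor day for the 1800s is Friday. For year 69: 69÷12 = 5 r 9, and 9÷4 = 2, so 5+9+2 = 16.
Friday + 16 ≡ Sunday — that's 1869's doomsday.
In July the doomsday date is Jul 11.
Jul 8 is 3 days before Jul 11; 3 mod 7 = 3, so Sunday − 3 = Thursday.
2888 mod 7 = 4, so 2888 days after a Thursday is Thursday + 4 = Monday.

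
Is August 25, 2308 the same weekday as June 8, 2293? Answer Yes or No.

From Jun 8, 2293 to Aug 25, 2308 is 5556 days.
5556 mod 7 = 5, so they are different weekdays.
(Jun 8, 2293 is a Thursday; Aug 25, 2308 is a Tuesday.)

No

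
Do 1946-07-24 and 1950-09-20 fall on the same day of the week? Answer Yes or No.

From Jul 24, 1946 to Sep 20, 1950 is 1519 days.
1519 mod 7 = 0, so they are the same weekday.
(Jul 24, 1946 is a Wednesday; Sep 20, 1950 is a Wednesday.)

Yes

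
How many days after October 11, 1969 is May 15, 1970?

216

Oct 11, 1969 → Nov 11, 1969: 31 days (October has 31).
Nov 11, 1969 → Dec 11, 1969: 30 days (November has 30).
Dec 11, 1969 → Jan 11, 1970: 31 days (December has 31).
Jan 11, 1970 → Feb 11, 1970: 31 days (January has 31).
Feb 11, 1970 → Mar 11, 1970: 28 days (February has 28).
Mar 11, 1970 → Apr 11, 1970: 31 days (March has 31).
Apr 11, 1970 → May 11, 1970: 30 days (April has 30).
May 11, 1970 → May 15, 1970: 4 days.
Total: 216 days.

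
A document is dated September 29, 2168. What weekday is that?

Thursday

Doomsday rule: the anchor day for the 2100s is Sunday. For year 68: 68÷12 = 5 r 8, and 8÷4 = 2, so 5+8+2 = 15.
Sunday + 15 ≡ Monday — that's 2168's doomsday.
In September the doomsday date is Sep 5.
Sep 29 is 24 days after Sep 5; 24 mod 7 = 3, so Monday + 3 = Thursday.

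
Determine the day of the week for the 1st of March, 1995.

Wednesday

Doomsday rule: the anchor day for the 1900s is Wednesday. For year 95: 95÷12 = 7 r 11, and 11÷4 = 2, so 7+11+2 = 20.
Wednesday + 20 ≡ Tuesday — that's 1995's doomsday.
In March the doomsday date is Mar 14.
Mar 1 is 13 days before Mar 14; 13 mod 7 = 6, so Tuesday − 6 = Wednesday.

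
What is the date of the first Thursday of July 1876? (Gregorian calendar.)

July 1, 1876 is a Saturday.
The first Thursday is therefore July 6 (5 days later).

July 6, 1876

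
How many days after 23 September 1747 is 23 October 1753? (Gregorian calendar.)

2222

Sep 23, 1747 → Sep 23, 1748: 366 days (Feb 29, 1748 is in that span).
Sep 23, 1748 → Sep 23, 1749: 365 days.
Sep 23, 1749 → Sep 23, 1750: 365 days.
Sep 23, 1750 → Sep 23, 1751: 365 days.
Sep 23, 1751 → Sep 23, 1752: 366 days (Feb 29, 1752 is in that span).
Sep 23, 1752 → Oct 23, 1752: 30 days (September has 30).
Oct 23, 1752 → Nov 23, 1752: 31 days (October has 31).
Nov 23, 1752 → Dec 23, 1752: 30 days (November has 30).
Dec 23, 1752 → Jan 23, 1753: 31 days (December has 31).
Jan 23, 1753 → Feb 23, 1753: 31 days (January has 31).
Feb 23, 1753 → Mar 23, 1753: 28 days (February has 28).
Mar 23, 1753 → Apr 23, 1753: 31 days (March has 31).
Apr 23, 1753 → May 23, 1753: 30 days (April has 30).
May 23, 1753 → Jun 23, 1753: 31 days (May has 31).
Jun 23, 1753 → Jul 23, 1753: 30 days (June has 30).
Jul 23, 1753 → Aug 23, 1753: 31 days (July has 31).
Aug 23, 1753 → Sep 23, 1753: 31 days (August has 31).
Sep 23, 1753 → Oct 23, 1753: 30 days.
Total: 2222 days.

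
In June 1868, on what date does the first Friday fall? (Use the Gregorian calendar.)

June 5, 1868

June 1, 1868 is a Monday.
The first Friday is therefore June 5 (4 days later).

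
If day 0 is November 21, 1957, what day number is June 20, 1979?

Nov 21, 1957 → Nov 21, 1958: 365 days.
Nov 21, 1958 → Nov 21, 1959: 365 days.
Nov 21, 1959 → Nov 21, 1960: 366 days (Feb 29, 1960 is in that span).
Nov 21, 1960 → Nov 21, 1961: 365 days.
Nov 21, 1961 → Nov 21, 1962: 365 days.
Nov 21, 1962 → Nov 21, 1963: 365 days.
Nov 21, 1963 → Nov 21, 1964: 366 days (Feb 29, 1964 is in that span).
Nov 21, 1964 → Nov 21, 1965: 365 days.
Nov 21, 1965 → Nov 21, 1966: 365 days.
Nov 21, 1966 → Nov 21, 1967: 365 days.
Nov 21, 1967 → Nov 21, 1968: 366 days (Feb 29, 1968 is in that span).
Nov 21, 1968 → Nov 21, 1969: 365 days.
Nov 21, 1969 → Nov 21, 1970: 365 days.
Nov 21, 1970 → Nov 21, 1971: 365 days.
Nov 21, 1971 → Nov 21, 1972: 366 days (Feb 29, 1972 is in that span).
Nov 21, 1972 → Nov 21, 1973: 365 days.
Nov 21, 1973 → Nov 21, 1974: 365 days.
Nov 21, 1974 → Nov 21, 1975: 365 days.
Nov 21, 1975 → Nov 21, 1976: 366 days (Feb 29, 1976 is in that span).
Nov 21, 1976 → Nov 21, 1977: 365 days.
Nov 21, 1977 → Nov 21, 1978: 365 days.
Nov 21, 1978 → Dec 21, 1978: 30 days (November has 30).
Dec 21, 1978 → Jan 21, 1979: 31 days (December has 31).
Jan 21, 1979 → Feb 21, 1979: 31 days (January has 31).
Feb 21, 1979 → Mar 21, 1979: 28 days (February has 28).
Mar 21, 1979 → Apr 21, 1979: 31 days (March has 31).
Apr 21, 1979 → May 21, 1979: 30 days (April has 30).
May 21, 1979 → Jun 20, 1979: 30 days.
Total: 7881 days.

7881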